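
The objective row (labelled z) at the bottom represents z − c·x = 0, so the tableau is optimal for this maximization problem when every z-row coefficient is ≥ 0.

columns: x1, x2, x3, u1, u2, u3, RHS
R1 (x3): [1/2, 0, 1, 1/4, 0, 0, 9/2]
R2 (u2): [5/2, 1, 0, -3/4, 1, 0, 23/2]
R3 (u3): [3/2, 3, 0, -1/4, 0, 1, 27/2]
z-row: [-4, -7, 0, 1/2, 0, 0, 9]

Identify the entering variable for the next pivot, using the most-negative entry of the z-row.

x2

Negative z-row entries: x1: -4, x2: -7.
The most negative is -7 in column x2, so x2 enters.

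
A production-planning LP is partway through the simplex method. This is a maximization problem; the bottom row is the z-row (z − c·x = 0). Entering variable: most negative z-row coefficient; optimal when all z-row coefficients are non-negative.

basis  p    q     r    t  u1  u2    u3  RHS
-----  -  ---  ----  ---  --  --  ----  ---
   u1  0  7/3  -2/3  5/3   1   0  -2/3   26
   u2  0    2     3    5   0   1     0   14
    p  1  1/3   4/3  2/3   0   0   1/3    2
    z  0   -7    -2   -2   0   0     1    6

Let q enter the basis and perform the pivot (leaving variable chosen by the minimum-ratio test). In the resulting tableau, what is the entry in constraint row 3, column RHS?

Ratio test on column q — row 1: 26/(7/3) = 78/7; row 2: 14/2 = 7; row 3: 2/(1/3) = 6. Minimum is 6 at row 3 (p leaves); pivot element 1/3.
Divide row 3 by 1/3; eliminate column q from the other rows.
In the new row 3, the RHS entry is the old entry divided by the pivot: 2/(1/3) = 6.

6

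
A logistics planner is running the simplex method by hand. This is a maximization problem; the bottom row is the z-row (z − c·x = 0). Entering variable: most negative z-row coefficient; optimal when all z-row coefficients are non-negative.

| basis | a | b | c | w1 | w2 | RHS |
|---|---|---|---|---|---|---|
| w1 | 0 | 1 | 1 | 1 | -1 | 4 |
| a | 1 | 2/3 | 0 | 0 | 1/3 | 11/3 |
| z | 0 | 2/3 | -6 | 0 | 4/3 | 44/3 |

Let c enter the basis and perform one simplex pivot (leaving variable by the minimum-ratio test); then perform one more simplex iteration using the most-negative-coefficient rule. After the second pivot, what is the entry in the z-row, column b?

Ratio test on column c — row 1: 4/1 = 4; row 2: entry 0 ≤ 0. Minimum is 4 at row 1 (w1 leaves); pivot element 1.
Divide row 1 by 1; eliminate column c from the other rows.
Second iteration: most negative z-row entry is -14/3 in column w2, so w2 enters.
Ratio test on column w2 — row 1: entry -1 ≤ 0; row 2: (11/3)/(1/3) = 11. Minimum is 11 at row 2 (a leaves); pivot element 1/3.
Divide row 2 by 1/3; eliminate column w2 from the other rows.
After both pivots, the entry at the z-row, column b is 16.

16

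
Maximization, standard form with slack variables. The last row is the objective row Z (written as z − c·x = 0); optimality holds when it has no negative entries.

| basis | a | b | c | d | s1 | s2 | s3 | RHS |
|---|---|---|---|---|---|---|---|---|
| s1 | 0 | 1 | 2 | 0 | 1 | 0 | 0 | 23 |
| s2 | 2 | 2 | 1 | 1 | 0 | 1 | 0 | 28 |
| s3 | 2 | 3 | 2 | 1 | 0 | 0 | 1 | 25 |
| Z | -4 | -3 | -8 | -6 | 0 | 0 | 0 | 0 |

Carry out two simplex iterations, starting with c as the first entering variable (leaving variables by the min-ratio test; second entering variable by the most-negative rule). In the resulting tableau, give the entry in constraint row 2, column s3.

-1

Ratio test on column c — row 1: 23/2 = 23/2; row 2: 28/1 = 28; row 3: 25/2 = 25/2. Minimum is 23/2 at row 1 (s1 leaves); pivot element 2.
Divide row 1 by 2; eliminate column c from the other rows.
Second iteration: most negative Z-row entry is -6 in column d, so d enters.
Ratio test on column d — row 1: entry 0 ≤ 0; row 2: (33/2)/1 = 33/2; row 3: 2/1 = 2. Minimum is 2 at row 3 (s3 leaves); pivot element 1.
Divide row 3 by 1; eliminate column d from the other rows.
After both pivots, the entry at constraint row 2, column s3 is -1.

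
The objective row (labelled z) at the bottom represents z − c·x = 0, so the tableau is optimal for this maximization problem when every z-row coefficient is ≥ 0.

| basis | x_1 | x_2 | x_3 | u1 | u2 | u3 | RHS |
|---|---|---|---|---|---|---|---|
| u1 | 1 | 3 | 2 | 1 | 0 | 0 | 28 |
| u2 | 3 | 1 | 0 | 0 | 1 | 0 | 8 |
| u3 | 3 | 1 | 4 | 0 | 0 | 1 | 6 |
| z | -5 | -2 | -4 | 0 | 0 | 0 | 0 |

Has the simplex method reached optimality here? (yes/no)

The z-row has a negative entry -5 in column x_1, so it is not optimal.

no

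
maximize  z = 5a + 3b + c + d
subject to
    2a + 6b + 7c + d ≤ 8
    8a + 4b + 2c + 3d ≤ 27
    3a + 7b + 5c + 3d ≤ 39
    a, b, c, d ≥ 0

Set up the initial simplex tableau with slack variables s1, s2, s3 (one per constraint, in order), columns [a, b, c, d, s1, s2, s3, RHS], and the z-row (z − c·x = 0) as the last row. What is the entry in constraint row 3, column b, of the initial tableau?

Constraint 3 has coefficient 7 on b.

7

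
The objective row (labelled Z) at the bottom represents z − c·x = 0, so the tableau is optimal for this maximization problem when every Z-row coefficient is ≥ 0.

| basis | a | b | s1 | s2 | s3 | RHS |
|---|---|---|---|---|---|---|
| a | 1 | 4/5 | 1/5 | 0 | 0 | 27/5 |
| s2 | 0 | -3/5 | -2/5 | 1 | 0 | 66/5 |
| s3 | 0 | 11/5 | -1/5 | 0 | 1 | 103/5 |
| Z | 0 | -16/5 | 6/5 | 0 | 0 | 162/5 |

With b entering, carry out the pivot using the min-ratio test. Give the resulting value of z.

Ratio test on column b — row 1: (27/5)/(4/5) = 27/4; row 2: entry -3/5 ≤ 0; row 3: (103/5)/(11/5) = 103/11. Minimum is 27/4 at row 1 (a leaves); pivot element 4/5.
Pivot on row 1; the Z-row RHS becomes 162/5 − (-16/5)·(27/4) = 54.

54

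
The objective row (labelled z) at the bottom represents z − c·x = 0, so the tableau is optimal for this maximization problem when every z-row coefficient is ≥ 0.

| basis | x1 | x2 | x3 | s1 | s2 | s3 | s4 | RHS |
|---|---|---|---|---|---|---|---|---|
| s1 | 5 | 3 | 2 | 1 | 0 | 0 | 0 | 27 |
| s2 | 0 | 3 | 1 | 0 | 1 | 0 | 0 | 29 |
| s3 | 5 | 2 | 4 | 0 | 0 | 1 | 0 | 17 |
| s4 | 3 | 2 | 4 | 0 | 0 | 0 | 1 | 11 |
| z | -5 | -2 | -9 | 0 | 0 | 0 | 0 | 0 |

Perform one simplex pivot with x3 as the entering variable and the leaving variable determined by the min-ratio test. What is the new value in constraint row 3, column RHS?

Ratio test on column x3 — row 1: 27/2 = 27/2; row 2: 29/1 = 29; row 3: 17/4 = 17/4; row 4: 11/4 = 11/4. Minimum is 11/4 at row 4 (s4 leaves); pivot element 4.
Divide row 4 by 4; eliminate column x3 from the other rows.
Row 3 update in column RHS: 17 − 4·(11/4) = 6.

6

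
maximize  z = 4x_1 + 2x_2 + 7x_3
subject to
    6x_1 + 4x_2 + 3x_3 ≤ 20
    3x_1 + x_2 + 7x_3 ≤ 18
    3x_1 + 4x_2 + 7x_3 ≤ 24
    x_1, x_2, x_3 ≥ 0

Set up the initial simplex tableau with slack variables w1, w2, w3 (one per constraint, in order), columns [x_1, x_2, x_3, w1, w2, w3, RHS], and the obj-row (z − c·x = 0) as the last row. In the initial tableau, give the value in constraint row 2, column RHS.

18

The RHS of constraint 2 is b_2 = 18.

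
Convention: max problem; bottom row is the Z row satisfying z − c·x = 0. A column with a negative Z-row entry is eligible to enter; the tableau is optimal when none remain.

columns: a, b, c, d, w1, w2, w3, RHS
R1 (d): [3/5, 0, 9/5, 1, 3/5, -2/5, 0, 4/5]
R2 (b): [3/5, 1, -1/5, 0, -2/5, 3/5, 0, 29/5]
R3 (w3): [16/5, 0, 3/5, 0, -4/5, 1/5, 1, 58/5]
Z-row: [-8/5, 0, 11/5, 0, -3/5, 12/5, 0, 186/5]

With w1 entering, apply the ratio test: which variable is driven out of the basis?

d

Column w1 entries and ratios — d: (4/5)/(3/5) = 4/3; b: -2/5 ≤ 0, skip; w3: -4/5 ≤ 0, skip.
Smallest ratio is 4/3 in the row of d, so d leaves.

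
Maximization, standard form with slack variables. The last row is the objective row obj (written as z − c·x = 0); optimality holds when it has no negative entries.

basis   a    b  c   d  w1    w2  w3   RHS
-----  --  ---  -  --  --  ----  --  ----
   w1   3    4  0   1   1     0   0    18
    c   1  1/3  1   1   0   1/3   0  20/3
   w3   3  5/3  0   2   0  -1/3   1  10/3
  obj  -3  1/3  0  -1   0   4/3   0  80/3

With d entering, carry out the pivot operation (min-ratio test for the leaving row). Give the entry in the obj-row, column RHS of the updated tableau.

Ratio test on column d — row 1: 18/1 = 18; row 2: (20/3)/1 = 20/3; row 3: (10/3)/2 = 5/3. Minimum is 5/3 at row 3 (w3 leaves); pivot element 2.
Divide row 3 by 2; eliminate column d from the other rows.
obj-row update in column RHS: 80/3 − (-1)·(5/3) = 85/3.

85/3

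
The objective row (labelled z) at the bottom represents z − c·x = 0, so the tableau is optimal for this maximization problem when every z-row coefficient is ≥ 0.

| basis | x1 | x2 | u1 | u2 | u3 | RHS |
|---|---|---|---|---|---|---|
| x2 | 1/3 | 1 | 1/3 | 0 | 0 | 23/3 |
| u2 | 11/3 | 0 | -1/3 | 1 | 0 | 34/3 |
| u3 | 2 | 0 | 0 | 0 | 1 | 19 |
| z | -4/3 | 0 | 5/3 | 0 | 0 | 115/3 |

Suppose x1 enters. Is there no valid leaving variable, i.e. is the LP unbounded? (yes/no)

Column x1 has positive entries in row(s) 1, 2, 3, so the ratio test bounds it — not unbounded.

no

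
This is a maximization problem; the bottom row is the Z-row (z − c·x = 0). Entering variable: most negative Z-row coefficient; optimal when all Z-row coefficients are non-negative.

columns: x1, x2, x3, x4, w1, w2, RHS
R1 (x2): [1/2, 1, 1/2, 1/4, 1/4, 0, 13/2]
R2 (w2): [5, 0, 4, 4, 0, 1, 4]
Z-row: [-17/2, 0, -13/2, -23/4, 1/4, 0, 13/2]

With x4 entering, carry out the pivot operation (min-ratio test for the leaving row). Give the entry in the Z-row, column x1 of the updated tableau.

Ratio test on column x4 — row 1: (13/2)/(1/4) = 26; row 2: 4/4 = 1. Minimum is 1 at row 2 (w2 leaves); pivot element 4.
Divide row 2 by 4; eliminate column x4 from the other rows.
Z-row update in column x1: -17/2 − (-23/4)·(5/4) = -21/16.

-21/16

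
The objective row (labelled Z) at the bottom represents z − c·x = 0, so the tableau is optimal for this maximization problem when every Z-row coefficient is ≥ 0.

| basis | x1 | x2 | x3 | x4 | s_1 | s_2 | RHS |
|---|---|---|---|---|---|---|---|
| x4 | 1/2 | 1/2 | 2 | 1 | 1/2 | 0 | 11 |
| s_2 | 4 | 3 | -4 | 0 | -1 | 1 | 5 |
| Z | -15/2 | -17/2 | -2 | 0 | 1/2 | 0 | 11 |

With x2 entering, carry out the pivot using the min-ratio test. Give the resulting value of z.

151/6

Ratio test on column x2 — row 1: 11/(1/2) = 22; row 2: 5/3 = 5/3. Minimum is 5/3 at row 2 (s_2 leaves); pivot element 3.
Pivot on row 2; the Z-row RHS becomes 11 − (-17/2)·(5/3) = 151/6.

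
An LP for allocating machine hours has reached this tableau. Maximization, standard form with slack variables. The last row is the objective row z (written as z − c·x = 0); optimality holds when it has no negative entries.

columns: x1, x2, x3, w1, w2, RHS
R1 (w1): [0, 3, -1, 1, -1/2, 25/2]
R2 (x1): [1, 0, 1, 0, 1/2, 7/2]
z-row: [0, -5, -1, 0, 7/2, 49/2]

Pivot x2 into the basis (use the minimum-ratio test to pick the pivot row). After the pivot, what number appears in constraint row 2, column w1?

0

Ratio test on column x2 — row 1: (25/2)/3 = 25/6; row 2: entry 0 ≤ 0. Minimum is 25/6 at row 1 (w1 leaves); pivot element 3.
Divide row 1 by 3; eliminate column x2 from the other rows.
Row 2 update in column w1: 0 − 0·(1/3) = 0.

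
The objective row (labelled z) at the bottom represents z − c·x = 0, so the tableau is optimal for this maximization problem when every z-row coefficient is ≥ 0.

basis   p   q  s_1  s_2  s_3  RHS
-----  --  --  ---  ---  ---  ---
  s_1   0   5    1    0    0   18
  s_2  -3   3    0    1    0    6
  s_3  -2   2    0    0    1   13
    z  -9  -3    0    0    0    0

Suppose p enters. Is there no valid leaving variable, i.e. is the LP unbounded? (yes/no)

Every constraint-row entry in column p is ≤ 0, so increasing p is unbounded.

yes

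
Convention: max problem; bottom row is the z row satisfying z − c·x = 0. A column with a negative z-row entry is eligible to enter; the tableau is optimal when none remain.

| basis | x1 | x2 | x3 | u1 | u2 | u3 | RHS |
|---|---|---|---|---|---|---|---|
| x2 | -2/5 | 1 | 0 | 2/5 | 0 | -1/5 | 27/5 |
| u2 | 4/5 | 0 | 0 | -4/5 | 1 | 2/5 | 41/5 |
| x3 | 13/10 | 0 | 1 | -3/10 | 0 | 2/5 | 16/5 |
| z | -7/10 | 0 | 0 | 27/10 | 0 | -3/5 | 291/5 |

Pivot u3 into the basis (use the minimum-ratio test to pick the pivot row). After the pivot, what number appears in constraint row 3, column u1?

Ratio test on column u3 — row 1: entry -1/5 ≤ 0; row 2: (41/5)/(2/5) = 41/2; row 3: (16/5)/(2/5) = 8. Minimum is 8 at row 3 (x3 leaves); pivot element 2/5.
Divide row 3 by 2/5; eliminate column u3 from the other rows.
In the new row 3, the u1 entry is the old entry divided by the pivot: (-3/10)/(2/5) = -3/4.

-3/4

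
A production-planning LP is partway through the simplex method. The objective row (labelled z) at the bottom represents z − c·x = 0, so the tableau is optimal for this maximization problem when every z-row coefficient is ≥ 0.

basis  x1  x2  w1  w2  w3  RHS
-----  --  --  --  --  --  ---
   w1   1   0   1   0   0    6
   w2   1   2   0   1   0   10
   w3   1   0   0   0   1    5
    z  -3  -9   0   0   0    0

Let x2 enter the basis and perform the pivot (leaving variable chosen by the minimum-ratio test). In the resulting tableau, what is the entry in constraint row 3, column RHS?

Ratio test on column x2 — row 1: entry 0 ≤ 0; row 2: 10/2 = 5; row 3: entry 0 ≤ 0. Minimum is 5 at row 2 (w2 leaves); pivot element 2.
Divide row 2 by 2; eliminate column x2 from the other rows.
Row 3 update in column RHS: 5 − 0·5 = 5.

5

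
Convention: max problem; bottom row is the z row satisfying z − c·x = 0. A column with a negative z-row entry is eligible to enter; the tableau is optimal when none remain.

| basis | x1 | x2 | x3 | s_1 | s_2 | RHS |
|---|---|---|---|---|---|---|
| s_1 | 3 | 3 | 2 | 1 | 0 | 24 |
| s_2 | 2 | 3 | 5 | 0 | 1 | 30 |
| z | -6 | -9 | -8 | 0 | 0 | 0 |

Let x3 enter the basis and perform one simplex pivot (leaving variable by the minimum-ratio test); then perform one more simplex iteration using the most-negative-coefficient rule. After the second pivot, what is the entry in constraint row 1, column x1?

11/9

Ratio test on column x3 — row 1: 24/2 = 12; row 2: 30/5 = 6. Minimum is 6 at row 2 (s_2 leaves); pivot element 5.
Divide row 2 by 5; eliminate column x3 from the other rows.
Second iteration: most negative z-row entry is -21/5 in column x2, so x2 enters.
Ratio test on column x2 — row 1: 12/(9/5) = 20/3; row 2: 6/(3/5) = 10. Minimum is 20/3 at row 1 (s_1 leaves); pivot element 9/5.
Divide row 1 by 9/5; eliminate column x2 from the other rows.
After both pivots, the entry at constraint row 1, column x1 is 11/9.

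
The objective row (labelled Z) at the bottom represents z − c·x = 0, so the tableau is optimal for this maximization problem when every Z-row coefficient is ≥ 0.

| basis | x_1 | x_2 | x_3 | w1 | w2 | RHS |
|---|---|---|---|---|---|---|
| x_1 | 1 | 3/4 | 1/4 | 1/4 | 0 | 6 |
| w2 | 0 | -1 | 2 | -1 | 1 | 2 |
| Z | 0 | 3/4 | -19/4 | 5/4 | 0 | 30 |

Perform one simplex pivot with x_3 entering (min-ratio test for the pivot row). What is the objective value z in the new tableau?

Ratio test on column x_3 — row 1: 6/(1/4) = 24; row 2: 2/2 = 1. Minimum is 1 at row 2 (w2 leaves); pivot element 2.
Pivot on row 2; the Z-row RHS becomes 30 − (-19/4)·1 = 139/4.

139/4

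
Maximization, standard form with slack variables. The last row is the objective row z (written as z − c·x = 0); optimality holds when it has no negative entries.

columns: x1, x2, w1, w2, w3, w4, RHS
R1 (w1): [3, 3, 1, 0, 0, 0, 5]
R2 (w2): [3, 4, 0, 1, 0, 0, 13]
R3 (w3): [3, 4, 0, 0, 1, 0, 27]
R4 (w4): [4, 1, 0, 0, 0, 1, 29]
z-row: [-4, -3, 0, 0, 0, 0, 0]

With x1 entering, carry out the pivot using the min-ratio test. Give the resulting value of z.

Ratio test on column x1 — row 1: 5/3 = 5/3; row 2: 13/3 = 13/3; row 3: 27/3 = 9; row 4: 29/4 = 29/4. Minimum is 5/3 at row 1 (w1 leaves); pivot element 3.
Pivot on row 1; the z-row RHS becomes 0 − (-4)·(5/3) = 20/3.

20/3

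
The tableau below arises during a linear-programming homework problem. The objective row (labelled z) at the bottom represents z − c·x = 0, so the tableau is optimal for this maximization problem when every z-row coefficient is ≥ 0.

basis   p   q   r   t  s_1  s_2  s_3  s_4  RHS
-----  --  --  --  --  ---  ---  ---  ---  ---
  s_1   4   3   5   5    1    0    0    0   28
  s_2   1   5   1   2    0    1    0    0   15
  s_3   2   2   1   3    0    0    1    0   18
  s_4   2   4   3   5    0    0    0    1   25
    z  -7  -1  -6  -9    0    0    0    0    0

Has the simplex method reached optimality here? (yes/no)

no

The z-row has a negative entry -9 in column t, so it is not optimal.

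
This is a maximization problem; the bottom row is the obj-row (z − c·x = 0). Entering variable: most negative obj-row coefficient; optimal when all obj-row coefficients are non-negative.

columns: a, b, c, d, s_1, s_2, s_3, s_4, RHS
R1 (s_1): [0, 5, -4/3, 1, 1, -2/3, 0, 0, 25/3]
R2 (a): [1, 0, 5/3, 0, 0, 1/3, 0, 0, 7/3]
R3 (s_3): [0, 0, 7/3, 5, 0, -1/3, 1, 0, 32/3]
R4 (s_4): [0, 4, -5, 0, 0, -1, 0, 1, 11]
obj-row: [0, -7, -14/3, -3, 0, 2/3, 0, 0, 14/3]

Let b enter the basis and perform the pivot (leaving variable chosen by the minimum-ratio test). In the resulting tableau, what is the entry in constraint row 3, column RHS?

32/3

Ratio test on column b — row 1: (25/3)/5 = 5/3; row 2: entry 0 ≤ 0; row 3: entry 0 ≤ 0; row 4: 11/4 = 11/4. Minimum is 5/3 at row 1 (s_1 leaves); pivot element 5.
Divide row 1 by 5; eliminate column b from the other rows.
Row 3 update in column RHS: 32/3 − 0·(5/3) = 32/3.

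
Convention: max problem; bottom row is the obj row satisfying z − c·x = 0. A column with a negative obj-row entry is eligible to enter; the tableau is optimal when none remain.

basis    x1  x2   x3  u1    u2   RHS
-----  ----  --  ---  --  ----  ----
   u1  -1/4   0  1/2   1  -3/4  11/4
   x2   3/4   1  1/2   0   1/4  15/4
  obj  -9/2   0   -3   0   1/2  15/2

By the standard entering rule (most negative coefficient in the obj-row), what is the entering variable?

Negative obj-row entries: x1: -9/2, x3: -3.
The most negative is -9/2 in column x1, so x1 enters.

x1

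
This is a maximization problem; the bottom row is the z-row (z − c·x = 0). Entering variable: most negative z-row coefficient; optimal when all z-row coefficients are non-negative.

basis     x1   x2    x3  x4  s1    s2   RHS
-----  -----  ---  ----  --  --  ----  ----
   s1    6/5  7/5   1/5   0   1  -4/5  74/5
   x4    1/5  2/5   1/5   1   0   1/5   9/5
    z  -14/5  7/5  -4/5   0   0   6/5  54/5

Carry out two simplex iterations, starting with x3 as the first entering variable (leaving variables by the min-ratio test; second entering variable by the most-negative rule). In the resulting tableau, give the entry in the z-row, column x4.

14

Ratio test on column x3 — row 1: (74/5)/(1/5) = 74; row 2: (9/5)/(1/5) = 9. Minimum is 9 at row 2 (x4 leaves); pivot element 1/5.
Divide row 2 by 1/5; eliminate column x3 from the other rows.
Second iteration: most negative z-row entry is -2 in column x1, so x1 enters.
Ratio test on column x1 — row 1: 13/1 = 13; row 2: 9/1 = 9. Minimum is 9 at row 2 (x3 leaves); pivot element 1.
Divide row 2 by 1; eliminate column x1 from the other rows.
After both pivots, the entry at the z-row, column x4 is 14.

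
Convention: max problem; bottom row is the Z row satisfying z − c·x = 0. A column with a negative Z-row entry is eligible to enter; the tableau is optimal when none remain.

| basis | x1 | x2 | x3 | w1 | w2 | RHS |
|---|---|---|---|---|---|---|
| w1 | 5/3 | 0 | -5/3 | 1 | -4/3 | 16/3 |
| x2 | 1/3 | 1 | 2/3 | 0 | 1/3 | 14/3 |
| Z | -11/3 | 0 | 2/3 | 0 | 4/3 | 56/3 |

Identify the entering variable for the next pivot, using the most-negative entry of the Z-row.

Negative Z-row entries: x1: -11/3.
The most negative is -11/3 in column x1, so x1 enters.

x1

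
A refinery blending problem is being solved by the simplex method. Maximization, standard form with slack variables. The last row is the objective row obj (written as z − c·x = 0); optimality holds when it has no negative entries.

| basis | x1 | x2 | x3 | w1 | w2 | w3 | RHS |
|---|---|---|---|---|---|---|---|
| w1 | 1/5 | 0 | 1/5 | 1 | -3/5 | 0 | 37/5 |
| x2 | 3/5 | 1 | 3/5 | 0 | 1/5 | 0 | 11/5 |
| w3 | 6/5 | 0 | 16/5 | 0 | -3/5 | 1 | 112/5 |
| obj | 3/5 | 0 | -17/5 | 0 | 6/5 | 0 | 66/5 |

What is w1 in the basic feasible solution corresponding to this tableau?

37/5

w1 is basic (row 1); its value is the RHS of that row, 37/5.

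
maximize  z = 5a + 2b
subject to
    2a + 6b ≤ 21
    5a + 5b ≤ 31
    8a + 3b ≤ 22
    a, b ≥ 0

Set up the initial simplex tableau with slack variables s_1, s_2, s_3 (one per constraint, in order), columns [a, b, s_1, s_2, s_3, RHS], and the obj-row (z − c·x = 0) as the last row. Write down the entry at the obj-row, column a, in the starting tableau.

The obj-row carries the negated objective coefficients: the a entry is -5.

-5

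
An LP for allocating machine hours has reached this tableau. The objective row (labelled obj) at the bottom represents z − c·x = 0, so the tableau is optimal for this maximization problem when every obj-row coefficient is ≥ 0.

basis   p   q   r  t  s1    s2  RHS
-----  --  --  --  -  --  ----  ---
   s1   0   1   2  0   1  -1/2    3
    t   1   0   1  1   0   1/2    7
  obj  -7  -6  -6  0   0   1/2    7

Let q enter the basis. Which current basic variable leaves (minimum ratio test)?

s1

Column q entries and ratios — s1: 3/1 = 3; t: 0 ≤ 0, skip.
Smallest ratio is 3 in the row of s1, so s1 leaves.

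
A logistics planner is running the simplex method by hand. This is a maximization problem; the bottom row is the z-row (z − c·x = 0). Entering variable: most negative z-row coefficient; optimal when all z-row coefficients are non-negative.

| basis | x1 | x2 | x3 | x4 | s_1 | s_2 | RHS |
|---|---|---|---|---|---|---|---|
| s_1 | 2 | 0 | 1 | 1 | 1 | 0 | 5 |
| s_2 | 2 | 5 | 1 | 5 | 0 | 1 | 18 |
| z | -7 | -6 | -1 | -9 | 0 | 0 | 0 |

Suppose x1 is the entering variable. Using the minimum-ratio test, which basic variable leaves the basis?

Column x1 entries and ratios — s_1: 5/2 = 5/2; s_2: 18/2 = 9.
Smallest ratio is 5/2 in the row of s_1, so s_1 leaves.

s_1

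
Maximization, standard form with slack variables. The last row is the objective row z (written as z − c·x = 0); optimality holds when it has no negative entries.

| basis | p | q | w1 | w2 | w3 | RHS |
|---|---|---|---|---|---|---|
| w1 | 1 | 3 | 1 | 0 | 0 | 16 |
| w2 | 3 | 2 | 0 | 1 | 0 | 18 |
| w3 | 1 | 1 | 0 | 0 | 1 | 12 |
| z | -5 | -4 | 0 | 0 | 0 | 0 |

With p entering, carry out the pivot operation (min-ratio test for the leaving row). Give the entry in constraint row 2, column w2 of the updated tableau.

1/3

Ratio test on column p — row 1: 16/1 = 16; row 2: 18/3 = 6; row 3: 12/1 = 12. Minimum is 6 at row 2 (w2 leaves); pivot element 3.
Divide row 2 by 3; eliminate column p from the other rows.
In the new row 2, the w2 entry is the old entry divided by the pivot: 1/3 = 1/3.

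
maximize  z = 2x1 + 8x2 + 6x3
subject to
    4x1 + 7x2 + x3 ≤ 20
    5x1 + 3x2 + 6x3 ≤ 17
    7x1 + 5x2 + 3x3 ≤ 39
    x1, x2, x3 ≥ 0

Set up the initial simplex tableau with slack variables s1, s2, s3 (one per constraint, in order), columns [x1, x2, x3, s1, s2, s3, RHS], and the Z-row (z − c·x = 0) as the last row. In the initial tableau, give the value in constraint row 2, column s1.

0

Slack s1 belongs to constraint 1; its column is the unit vector e_1, so the entry in row 2 is 0.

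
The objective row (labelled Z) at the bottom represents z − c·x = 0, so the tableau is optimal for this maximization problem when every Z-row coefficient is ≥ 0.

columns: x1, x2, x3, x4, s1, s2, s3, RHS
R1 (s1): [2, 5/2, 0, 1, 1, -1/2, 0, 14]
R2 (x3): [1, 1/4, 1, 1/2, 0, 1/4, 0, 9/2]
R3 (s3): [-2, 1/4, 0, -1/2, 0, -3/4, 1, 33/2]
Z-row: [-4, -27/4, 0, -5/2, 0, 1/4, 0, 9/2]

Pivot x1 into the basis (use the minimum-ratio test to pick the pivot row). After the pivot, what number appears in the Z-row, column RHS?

Ratio test on column x1 — row 1: 14/2 = 7; row 2: (9/2)/1 = 9/2; row 3: entry -2 ≤ 0. Minimum is 9/2 at row 2 (x3 leaves); pivot element 1.
Divide row 2 by 1; eliminate column x1 from the other rows.
Z-row update in column RHS: 9/2 − (-4)·(9/2) = 45/2.

45/2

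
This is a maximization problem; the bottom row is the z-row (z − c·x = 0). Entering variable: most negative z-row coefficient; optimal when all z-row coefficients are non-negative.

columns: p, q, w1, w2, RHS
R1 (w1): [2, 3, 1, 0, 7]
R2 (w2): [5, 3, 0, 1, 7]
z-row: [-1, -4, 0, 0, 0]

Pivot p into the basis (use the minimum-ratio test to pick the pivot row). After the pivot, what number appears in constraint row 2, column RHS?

Ratio test on column p — row 1: 7/2 = 7/2; row 2: 7/5 = 7/5. Minimum is 7/5 at row 2 (w2 leaves); pivot element 5.
Divide row 2 by 5; eliminate column p from the other rows.
In the new row 2, the RHS entry is the old entry divided by the pivot: 7/5 = 7/5.

7/5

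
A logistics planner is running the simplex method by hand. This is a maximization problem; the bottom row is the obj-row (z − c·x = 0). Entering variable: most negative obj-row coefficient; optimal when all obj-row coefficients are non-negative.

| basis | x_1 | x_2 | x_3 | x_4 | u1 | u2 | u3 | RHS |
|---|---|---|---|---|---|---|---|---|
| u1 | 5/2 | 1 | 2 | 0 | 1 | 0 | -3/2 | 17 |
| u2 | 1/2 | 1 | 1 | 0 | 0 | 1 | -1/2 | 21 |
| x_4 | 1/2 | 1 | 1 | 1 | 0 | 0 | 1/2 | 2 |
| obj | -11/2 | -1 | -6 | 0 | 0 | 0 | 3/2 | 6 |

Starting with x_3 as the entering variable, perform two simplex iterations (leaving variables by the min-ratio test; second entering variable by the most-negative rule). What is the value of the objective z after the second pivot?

Ratio test on column x_3 — row 1: 17/2 = 17/2; row 2: 21/1 = 21; row 3: 2/1 = 2. Minimum is 2 at row 3 (x_4 leaves); pivot element 1.
Pivot on row 3; the obj-row RHS becomes 6 − (-6)·2 = 18.
Next entering variable (most negative obj-row entry -5/2): x_1.
Ratio test on column x_1 — row 1: 13/(3/2) = 26/3; row 2: entry 0 ≤ 0; row 3: 2/(1/2) = 4. Minimum is 4 at row 3 (x_3 leaves); pivot element 1/2.
After the second pivot the obj-row RHS is 18 − (-5/2)·4 = 28.

28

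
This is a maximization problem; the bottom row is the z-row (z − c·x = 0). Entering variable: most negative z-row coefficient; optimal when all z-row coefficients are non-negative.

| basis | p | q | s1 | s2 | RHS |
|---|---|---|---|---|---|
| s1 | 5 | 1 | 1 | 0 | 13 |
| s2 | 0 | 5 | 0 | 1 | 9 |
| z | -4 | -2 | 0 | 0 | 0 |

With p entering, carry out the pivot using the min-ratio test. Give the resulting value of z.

Ratio test on column p — row 1: 13/5 = 13/5; row 2: entry 0 ≤ 0. Minimum is 13/5 at row 1 (s1 leaves); pivot element 5.
Pivot on row 1; the z-row RHS becomes 0 − (-4)·(13/5) = 52/5.

52/5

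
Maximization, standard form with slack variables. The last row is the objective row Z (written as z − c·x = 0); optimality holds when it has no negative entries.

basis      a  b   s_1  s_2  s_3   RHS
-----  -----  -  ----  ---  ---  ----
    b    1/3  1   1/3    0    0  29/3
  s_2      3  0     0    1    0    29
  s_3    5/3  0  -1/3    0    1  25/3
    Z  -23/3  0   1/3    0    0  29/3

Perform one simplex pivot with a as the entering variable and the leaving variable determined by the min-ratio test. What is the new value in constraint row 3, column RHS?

Ratio test on column a — row 1: (29/3)/(1/3) = 29; row 2: 29/3 = 29/3; row 3: (25/3)/(5/3) = 5. Minimum is 5 at row 3 (s_3 leaves); pivot element 5/3.
Divide row 3 by 5/3; eliminate column a from the other rows.
In the new row 3, the RHS entry is the old entry divided by the pivot: (25/3)/(5/3) = 5.

5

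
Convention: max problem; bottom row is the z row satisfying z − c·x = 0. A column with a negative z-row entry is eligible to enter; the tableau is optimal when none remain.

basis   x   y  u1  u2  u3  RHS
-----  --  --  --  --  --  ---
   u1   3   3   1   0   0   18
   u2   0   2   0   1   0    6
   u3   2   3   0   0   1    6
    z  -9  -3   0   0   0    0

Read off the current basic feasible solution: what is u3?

u3 is basic (row 3); its value is the RHS of that row, 6.

6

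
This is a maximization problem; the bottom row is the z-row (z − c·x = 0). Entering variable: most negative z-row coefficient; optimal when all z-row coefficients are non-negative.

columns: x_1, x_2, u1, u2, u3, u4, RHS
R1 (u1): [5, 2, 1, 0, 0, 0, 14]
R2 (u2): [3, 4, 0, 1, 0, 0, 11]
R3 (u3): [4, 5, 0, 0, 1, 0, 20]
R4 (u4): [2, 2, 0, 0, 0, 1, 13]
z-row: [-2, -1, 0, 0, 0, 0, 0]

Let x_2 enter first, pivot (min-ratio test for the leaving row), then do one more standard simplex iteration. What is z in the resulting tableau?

Ratio test on column x_2 — row 1: 14/2 = 7; row 2: 11/4 = 11/4; row 3: 20/5 = 4; row 4: 13/2 = 13/2. Minimum is 11/4 at row 2 (u2 leaves); pivot element 4.
Pivot on row 2; the z-row RHS becomes 0 − (-1)·(11/4) = 11/4.
Next entering variable (most negative z-row entry -5/4): x_1.
Ratio test on column x_1 — row 1: (17/2)/(7/2) = 17/7; row 2: (11/4)/(3/4) = 11/3; row 3: (25/4)/(1/4) = 25; row 4: (15/2)/(1/2) = 15. Minimum is 17/7 at row 1 (u1 leaves); pivot element 7/2.
After the second pivot the z-row RHS is 11/4 − (-5/4)·(17/7) = 81/14.

81/14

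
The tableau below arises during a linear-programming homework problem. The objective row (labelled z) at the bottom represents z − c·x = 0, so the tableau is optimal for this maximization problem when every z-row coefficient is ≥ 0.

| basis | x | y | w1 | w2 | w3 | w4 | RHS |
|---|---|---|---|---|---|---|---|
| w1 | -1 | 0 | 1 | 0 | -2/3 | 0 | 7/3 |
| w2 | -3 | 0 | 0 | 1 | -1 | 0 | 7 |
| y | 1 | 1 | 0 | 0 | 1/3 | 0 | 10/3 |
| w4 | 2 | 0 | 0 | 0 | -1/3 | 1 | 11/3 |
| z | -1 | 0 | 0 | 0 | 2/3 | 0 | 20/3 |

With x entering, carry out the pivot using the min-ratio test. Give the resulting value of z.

17/2

Ratio test on column x — row 1: entry -1 ≤ 0; row 2: entry -3 ≤ 0; row 3: (10/3)/1 = 10/3; row 4: (11/3)/2 = 11/6. Minimum is 11/6 at row 4 (w4 leaves); pivot element 2.
Pivot on row 4; the z-row RHS becomes 20/3 − (-1)·(11/6) = 17/2.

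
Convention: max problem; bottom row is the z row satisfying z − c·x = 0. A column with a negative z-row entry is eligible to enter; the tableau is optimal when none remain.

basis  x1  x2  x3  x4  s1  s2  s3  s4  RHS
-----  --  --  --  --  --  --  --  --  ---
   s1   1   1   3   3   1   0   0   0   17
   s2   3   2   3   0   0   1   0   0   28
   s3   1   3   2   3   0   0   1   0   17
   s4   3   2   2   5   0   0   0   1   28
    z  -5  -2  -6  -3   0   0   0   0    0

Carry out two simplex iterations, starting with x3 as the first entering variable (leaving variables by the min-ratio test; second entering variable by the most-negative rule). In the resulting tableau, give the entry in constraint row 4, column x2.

Ratio test on column x3 — row 1: 17/3 = 17/3; row 2: 28/3 = 28/3; row 3: 17/2 = 17/2; row 4: 28/2 = 14. Minimum is 17/3 at row 1 (s1 leaves); pivot element 3.
Divide row 1 by 3; eliminate column x3 from the other rows.
Second iteration: most negative z-row entry is -3 in column x1, so x1 enters.
Ratio test on column x1 — row 1: (17/3)/(1/3) = 17; row 2: 11/2 = 11/2; row 3: (17/3)/(1/3) = 17; row 4: (50/3)/(7/3) = 50/7. Minimum is 11/2 at row 2 (s2 leaves); pivot element 2.
Divide row 2 by 2; eliminate column x1 from the other rows.
After both pivots, the entry at constraint row 4, column x2 is 1/6.

1/6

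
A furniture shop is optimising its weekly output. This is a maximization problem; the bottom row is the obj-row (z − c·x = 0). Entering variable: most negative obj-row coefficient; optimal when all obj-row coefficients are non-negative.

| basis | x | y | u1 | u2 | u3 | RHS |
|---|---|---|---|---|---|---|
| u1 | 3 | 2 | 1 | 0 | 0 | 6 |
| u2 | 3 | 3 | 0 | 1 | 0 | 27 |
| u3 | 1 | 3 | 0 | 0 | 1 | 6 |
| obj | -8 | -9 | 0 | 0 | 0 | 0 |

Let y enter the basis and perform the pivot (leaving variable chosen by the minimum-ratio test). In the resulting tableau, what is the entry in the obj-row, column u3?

Ratio test on column y — row 1: 6/2 = 3; row 2: 27/3 = 9; row 3: 6/3 = 2. Minimum is 2 at row 3 (u3 leaves); pivot element 3.
Divide row 3 by 3; eliminate column y from the other rows.
obj-row update in column u3: 0 − (-9)·(1/3) = 3.

3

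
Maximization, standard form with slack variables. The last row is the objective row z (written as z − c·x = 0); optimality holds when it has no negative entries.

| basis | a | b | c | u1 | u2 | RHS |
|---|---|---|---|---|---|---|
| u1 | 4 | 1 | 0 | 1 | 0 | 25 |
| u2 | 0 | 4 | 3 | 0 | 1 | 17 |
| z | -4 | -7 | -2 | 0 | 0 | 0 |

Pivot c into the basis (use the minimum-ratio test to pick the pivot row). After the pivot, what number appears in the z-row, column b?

Ratio test on column c — row 1: entry 0 ≤ 0; row 2: 17/3 = 17/3. Minimum is 17/3 at row 2 (u2 leaves); pivot element 3.
Divide row 2 by 3; eliminate column c from the other rows.
z-row update in column b: -7 − (-2)·(4/3) = -13/3.

-13/3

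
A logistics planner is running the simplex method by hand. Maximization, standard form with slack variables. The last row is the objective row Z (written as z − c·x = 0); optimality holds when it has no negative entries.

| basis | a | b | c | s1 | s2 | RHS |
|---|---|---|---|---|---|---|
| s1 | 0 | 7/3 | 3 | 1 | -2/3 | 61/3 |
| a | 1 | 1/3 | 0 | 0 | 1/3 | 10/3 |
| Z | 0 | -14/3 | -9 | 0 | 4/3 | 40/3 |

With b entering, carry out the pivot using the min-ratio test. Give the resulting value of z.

54

Ratio test on column b — row 1: (61/3)/(7/3) = 61/7; row 2: (10/3)/(1/3) = 10. Minimum is 61/7 at row 1 (s1 leaves); pivot element 7/3.
Pivot on row 1; the Z-row RHS becomes 40/3 − (-14/3)·(61/7) = 54.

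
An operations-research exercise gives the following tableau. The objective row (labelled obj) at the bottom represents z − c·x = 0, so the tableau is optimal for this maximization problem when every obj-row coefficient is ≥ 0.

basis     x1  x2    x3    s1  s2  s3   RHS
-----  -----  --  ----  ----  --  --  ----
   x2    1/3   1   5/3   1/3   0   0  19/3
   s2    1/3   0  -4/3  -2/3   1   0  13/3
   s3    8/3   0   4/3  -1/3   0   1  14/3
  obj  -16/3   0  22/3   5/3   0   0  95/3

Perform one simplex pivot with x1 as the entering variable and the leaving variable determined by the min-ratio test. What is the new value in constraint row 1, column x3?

Ratio test on column x1 — row 1: (19/3)/(1/3) = 19; row 2: (13/3)/(1/3) = 13; row 3: (14/3)/(8/3) = 7/4. Minimum is 7/4 at row 3 (s3 leaves); pivot element 8/3.
Divide row 3 by 8/3; eliminate column x1 from the other rows.
Row 1 update in column x3: 5/3 − (1/3)·(1/2) = 3/2.

3/2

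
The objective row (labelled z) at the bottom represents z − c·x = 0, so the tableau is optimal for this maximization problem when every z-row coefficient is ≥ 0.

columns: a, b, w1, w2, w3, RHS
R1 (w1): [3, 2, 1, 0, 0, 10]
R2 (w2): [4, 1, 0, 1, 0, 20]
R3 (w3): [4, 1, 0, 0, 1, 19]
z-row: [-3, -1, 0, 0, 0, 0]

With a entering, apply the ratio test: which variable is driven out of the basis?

Column a entries and ratios — w1: 10/3 = 10/3; w2: 20/4 = 5; w3: 19/4 = 19/4.
Smallest ratio is 10/3 in the row of w1, so w1 leaves.

w1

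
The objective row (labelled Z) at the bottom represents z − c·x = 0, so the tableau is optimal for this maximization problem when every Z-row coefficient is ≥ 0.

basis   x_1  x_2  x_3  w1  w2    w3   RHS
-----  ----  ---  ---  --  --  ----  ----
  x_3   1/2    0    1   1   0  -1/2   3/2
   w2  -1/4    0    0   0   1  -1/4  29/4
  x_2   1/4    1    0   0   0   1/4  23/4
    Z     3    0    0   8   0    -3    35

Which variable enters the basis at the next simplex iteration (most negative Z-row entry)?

Negative Z-row entries: w3: -3.
The most negative is -3 in column w3, so w3 enters.

w3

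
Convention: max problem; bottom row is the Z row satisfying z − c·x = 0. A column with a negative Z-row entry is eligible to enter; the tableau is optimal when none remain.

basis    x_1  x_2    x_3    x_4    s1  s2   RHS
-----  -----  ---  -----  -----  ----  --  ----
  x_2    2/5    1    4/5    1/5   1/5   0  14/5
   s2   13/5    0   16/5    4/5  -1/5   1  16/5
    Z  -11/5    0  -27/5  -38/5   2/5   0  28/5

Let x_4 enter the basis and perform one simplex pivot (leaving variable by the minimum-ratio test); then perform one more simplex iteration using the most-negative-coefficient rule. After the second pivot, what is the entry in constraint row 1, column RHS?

8

Ratio test on column x_4 — row 1: (14/5)/(1/5) = 14; row 2: (16/5)/(4/5) = 4. Minimum is 4 at row 2 (s2 leaves); pivot element 4/5.
Divide row 2 by 4/5; eliminate column x_4 from the other rows.
Second iteration: most negative Z-row entry is -3/2 in column s1, so s1 enters.
Ratio test on column s1 — row 1: 2/(1/4) = 8; row 2: entry -1/4 ≤ 0. Minimum is 8 at row 1 (x_2 leaves); pivot element 1/4.
Divide row 1 by 1/4; eliminate column s1 from the other rows.
After both pivots, the entry at constraint row 1, column RHS is 8.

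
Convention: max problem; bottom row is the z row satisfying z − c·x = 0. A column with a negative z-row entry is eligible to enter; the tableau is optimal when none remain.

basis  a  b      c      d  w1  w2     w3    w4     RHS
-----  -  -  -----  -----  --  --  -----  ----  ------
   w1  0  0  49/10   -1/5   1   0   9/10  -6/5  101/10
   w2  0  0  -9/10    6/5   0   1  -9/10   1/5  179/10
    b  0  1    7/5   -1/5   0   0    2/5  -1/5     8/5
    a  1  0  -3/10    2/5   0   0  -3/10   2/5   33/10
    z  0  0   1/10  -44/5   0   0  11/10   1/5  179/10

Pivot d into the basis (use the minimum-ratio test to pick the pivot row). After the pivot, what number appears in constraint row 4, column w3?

Ratio test on column d — row 1: entry -1/5 ≤ 0; row 2: (179/10)/(6/5) = 179/12; row 3: entry -1/5 ≤ 0; row 4: (33/10)/(2/5) = 33/4. Minimum is 33/4 at row 4 (a leaves); pivot element 2/5.
Divide row 4 by 2/5; eliminate column d from the other rows.
In the new row 4, the w3 entry is the old entry divided by the pivot: (-3/10)/(2/5) = -3/4.

-3/4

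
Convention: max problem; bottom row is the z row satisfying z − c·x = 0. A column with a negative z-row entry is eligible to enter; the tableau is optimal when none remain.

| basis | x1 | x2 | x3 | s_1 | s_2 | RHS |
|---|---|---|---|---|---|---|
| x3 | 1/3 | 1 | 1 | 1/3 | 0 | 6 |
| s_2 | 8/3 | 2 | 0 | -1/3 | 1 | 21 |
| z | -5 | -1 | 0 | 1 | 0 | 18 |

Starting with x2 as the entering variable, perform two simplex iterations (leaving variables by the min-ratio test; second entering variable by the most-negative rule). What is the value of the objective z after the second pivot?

45

Ratio test on column x2 — row 1: 6/1 = 6; row 2: 21/2 = 21/2. Minimum is 6 at row 1 (x3 leaves); pivot element 1.
Pivot on row 1; the z-row RHS becomes 18 − (-1)·6 = 24.
Next entering variable (most negative z-row entry -14/3): x1.
Ratio test on column x1 — row 1: 6/(1/3) = 18; row 2: 9/2 = 9/2. Minimum is 9/2 at row 2 (s_2 leaves); pivot element 2.
After the second pivot the z-row RHS is 24 − (-14/3)·(9/2) = 45.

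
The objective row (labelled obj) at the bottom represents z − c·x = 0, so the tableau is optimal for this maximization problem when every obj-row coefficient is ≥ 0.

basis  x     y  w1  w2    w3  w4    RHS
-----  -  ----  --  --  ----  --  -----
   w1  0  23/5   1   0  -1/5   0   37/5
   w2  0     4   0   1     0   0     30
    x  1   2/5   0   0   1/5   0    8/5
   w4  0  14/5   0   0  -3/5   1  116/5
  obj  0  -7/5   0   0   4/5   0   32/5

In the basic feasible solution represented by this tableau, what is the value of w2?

w2 is basic (row 2); its value is the RHS of that row, 30.

30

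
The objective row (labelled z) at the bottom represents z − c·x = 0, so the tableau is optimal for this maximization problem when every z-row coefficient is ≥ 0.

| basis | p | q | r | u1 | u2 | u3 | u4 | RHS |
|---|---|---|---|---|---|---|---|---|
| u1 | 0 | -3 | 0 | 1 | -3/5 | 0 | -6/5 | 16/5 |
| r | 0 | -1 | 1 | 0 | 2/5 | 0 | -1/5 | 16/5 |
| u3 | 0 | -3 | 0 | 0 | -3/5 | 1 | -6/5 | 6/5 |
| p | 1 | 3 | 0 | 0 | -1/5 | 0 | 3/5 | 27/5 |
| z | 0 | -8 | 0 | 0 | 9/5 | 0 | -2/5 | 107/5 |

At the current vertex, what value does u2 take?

u2 is not in the basis, so in the current basic feasible solution u2 = 0.

0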